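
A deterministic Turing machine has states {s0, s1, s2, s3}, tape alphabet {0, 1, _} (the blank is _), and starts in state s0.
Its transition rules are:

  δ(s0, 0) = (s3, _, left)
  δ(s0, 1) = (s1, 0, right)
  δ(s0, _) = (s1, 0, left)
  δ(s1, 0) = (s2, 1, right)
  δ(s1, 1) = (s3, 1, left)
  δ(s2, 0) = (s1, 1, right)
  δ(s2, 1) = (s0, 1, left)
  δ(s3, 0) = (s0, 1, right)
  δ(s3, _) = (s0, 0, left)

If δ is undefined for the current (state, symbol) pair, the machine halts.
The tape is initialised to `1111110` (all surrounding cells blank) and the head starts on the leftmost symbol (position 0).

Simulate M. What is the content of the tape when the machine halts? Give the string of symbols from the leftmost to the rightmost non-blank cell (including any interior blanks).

1111101

s0 | [1]111110_   read 1 → write 0, move right, go to s1
s1 | 0[1]11110_   read 1 → write 1, move left, go to s3
s3 | [0]111110_   read 0 → write 1, move right, go to s0
s0 | 1[1]11110_   read 1 → write 0, move right, go to s1
s1 | 10[1]1110_   read 1 → write 1, move left, go to s3
s3 | 1[0]11110_   read 0 → write 1, move right, go to s0
s0 | 11[1]1110_   read 1 → write 0, move right, go to s1
s1 | 110[1]110_   read 1 → write 1, move left, go to s3
s3 | 11[0]1110_   read 0 → write 1, move right, go to s0
s0 | 111[1]110_   read 1 → write 0, move right, go to s1
s1 | 1110[1]10_   read 1 → write 1, move left, go to s3
s3 | 111[0]110_   read 0 → write 1, move right, go to s0
s0 | 1111[1]10_   read 1 → write 0, move right, go to s1
s1 | 11110[1]0_   read 1 → write 1, move left, go to s3
s3 | 1111[0]10_   read 0 → write 1, move right, go to s0
s0 | 11111[1]0_   read 1 → write 0, move right, go to s1
s1 | 111110[0]_   read 0 → write 1, move right, go to s2
s2 | 1111101[_]
The non-blank tape span at halt is 1111101.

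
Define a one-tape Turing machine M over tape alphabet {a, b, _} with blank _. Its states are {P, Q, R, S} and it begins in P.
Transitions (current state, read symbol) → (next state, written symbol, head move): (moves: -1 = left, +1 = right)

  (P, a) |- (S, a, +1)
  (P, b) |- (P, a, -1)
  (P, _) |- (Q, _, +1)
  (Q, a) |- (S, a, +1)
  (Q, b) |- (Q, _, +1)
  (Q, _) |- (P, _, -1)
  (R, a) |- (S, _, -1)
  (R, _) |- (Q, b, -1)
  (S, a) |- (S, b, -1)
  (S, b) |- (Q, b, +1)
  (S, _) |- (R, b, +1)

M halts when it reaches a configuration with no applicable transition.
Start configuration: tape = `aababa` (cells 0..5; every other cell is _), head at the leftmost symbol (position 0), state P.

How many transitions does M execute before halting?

4

state=P head=0 tape=_[a]ababa   (P,a)→(S,a,+1)
state=S head=1 tape=_a[a]baba   (S,a)→(S,b,-1)
state=S head=0 tape=_[a]bbaba   (S,a)→(S,b,-1)
state=S head=-1 tape=[_]bbbaba   (S,_)→(R,b,+1)
state=R head=0 tape=b[b]bbaba
M halts after 4 transitions.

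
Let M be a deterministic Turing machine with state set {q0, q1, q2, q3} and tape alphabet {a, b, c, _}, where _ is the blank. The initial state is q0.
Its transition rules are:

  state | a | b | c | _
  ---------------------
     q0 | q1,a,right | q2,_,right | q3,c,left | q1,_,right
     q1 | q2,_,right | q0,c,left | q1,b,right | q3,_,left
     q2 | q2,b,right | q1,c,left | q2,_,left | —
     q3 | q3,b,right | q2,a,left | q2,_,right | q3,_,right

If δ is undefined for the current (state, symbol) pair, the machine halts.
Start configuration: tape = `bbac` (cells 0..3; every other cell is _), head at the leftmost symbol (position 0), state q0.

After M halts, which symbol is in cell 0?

q0 | _[b]bac   read b → write _, move right, go to q2
q2 | __[b]ac   read b → write c, move left, go to q1
q1 | _[_]cac   read _ → write _, move left, go to q3
q3 | [_]_cac   read _ → write _, move right, go to q3
q3 | _[_]cac   read _ → write _, move right, go to q3
q3 | __[c]ac   read c → write _, move right, go to q2
q2 | ___[a]c   read a → write b, move right, go to q2
q2 | ___b[c]   read c → write _, move left, go to q2
q2 | ___[b]_   read b → write c, move left, go to q1
q1 | __[_]c_   read _ → write _, move left, go to q3
q3 | _[_]_c_   read _ → write _, move right, go to q3
q3 | __[_]c_   read _ → write _, move right, go to q3
q3 | ___[c]_   read c → write _, move right, go to q2
q2 | ____[_]
Cell 0 holds _ when M halts.

_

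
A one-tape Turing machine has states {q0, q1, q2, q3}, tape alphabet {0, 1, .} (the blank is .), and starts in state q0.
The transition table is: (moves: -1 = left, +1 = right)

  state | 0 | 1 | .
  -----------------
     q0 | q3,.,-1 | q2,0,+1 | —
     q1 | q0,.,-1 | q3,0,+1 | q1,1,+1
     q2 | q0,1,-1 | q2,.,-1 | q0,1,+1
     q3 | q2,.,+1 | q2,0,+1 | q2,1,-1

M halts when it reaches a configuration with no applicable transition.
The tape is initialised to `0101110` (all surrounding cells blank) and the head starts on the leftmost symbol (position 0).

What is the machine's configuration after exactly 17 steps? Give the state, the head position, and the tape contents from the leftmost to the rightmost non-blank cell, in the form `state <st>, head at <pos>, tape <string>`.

state=q0 head=0 tape=..[0]101110   (q0,0)→(q3,.,-1)
state=q3 head=-1 tape=.[.].101110   (q3,.)→(q2,1,-1)
state=q2 head=-2 tape=[.]1.101110   (q2,.)→(q0,1,+1)
state=q0 head=-1 tape=1[1].101110   (q0,1)→(q2,0,+1)
state=q2 head=0 tape=10[.]101110   (q2,.)→(q0,1,+1)
state=q0 head=1 tape=101[1]01110   (q0,1)→(q2,0,+1)
state=q2 head=2 tape=1010[0]1110   (q2,0)→(q0,1,-1)
state=q0 head=1 tape=101[0]11110   (q0,0)→(q3,.,-1)
state=q3 head=0 tape=10[1].11110   (q3,1)→(q2,0,+1)
state=q2 head=1 tape=100[.]11110   (q2,.)→(q0,1,+1)
state=q0 head=2 tape=1001[1]1110   (q0,1)→(q2,0,+1)
state=q2 head=3 tape=10010[1]110   (q2,1)→(q2,.,-1)
state=q2 head=2 tape=1001[0].110   (q2,0)→(q0,1,-1)
state=q0 head=1 tape=100[1]1.110   (q0,1)→(q2,0,+1)
state=q2 head=2 tape=1000[1].110   (q2,1)→(q2,.,-1)
state=q2 head=1 tape=100[0]..110   (q2,0)→(q0,1,-1)
state=q0 head=0 tape=10[0]1..110   (q0,0)→(q3,.,-1)
state=q3 head=-1 tape=1[0].1..110
After 17 steps: state q3, head at -1, tape 10.1..110.

state q3, head at -1, tape 10.1..110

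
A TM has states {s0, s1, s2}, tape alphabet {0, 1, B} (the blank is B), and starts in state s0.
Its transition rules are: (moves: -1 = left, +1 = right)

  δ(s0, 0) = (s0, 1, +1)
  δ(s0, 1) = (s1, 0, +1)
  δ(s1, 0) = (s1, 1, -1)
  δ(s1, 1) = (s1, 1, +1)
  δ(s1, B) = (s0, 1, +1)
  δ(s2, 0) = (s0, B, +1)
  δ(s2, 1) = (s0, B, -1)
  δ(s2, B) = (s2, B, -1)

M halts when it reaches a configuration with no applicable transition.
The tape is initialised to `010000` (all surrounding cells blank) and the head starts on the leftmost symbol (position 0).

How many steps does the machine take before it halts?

17

state=s0 head=0 tape=[0]10000BB   (s0,0)→(s0,1,+1)
state=s0 head=1 tape=1[1]0000BB   (s0,1)→(s1,0,+1)
state=s1 head=2 tape=10[0]000BB   (s1,0)→(s1,1,-1)
state=s1 head=1 tape=1[0]1000BB   (s1,0)→(s1,1,-1)
state=s1 head=0 tape=[1]11000BB   (s1,1)→(s1,1,+1)
state=s1 head=1 tape=1[1]1000BB   (s1,1)→(s1,1,+1)
state=s1 head=2 tape=11[1]000BB   (s1,1)→(s1,1,+1)
state=s1 head=3 tape=111[0]00BB   (s1,0)→(s1,1,-1)
state=s1 head=2 tape=11[1]100BB   (s1,1)→(s1,1,+1)
state=s1 head=3 tape=111[1]00BB   (s1,1)→(s1,1,+1)
state=s1 head=4 tape=1111[0]0BB   (s1,0)→(s1,1,-1)
state=s1 head=3 tape=111[1]10BB   (s1,1)→(s1,1,+1)
state=s1 head=4 tape=1111[1]0BB   (s1,1)→(s1,1,+1)
state=s1 head=5 tape=11111[0]BB   (s1,0)→(s1,1,-1)
state=s1 head=4 tape=1111[1]1BB   (s1,1)→(s1,1,+1)
state=s1 head=5 tape=11111[1]BB   (s1,1)→(s1,1,+1)
state=s1 head=6 tape=111111[B]B   (s1,B)→(s0,1,+1)
state=s0 head=7 tape=1111111[B]
M halts after 17 transitions.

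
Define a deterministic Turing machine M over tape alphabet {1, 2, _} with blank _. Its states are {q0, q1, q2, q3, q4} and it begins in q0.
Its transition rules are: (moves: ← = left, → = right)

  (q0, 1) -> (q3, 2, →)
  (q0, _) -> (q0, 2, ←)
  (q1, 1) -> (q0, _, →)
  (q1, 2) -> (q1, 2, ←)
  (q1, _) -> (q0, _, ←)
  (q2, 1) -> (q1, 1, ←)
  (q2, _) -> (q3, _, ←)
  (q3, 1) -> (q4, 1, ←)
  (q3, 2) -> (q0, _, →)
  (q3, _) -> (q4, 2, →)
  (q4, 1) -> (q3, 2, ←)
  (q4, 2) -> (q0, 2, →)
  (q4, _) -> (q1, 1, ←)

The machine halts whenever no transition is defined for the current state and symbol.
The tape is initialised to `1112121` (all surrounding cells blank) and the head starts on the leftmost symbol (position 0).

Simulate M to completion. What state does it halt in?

q0

q0 | [1]112121__   read 1 → write 2, move →, go to q3
q3 | 2[1]12121__   read 1 → write 1, move ←, go to q4
q4 | [2]112121__   read 2 → write 2, move →, go to q0
q0 | 2[1]12121__   read 1 → write 2, move →, go to q3
q3 | 22[1]2121__   read 1 → write 1, move ←, go to q4
q4 | 2[2]12121__   read 2 → write 2, move →, go to q0
q0 | 22[1]2121__   read 1 → write 2, move →, go to q3
q3 | 222[2]121__   read 2 → write _, move →, go to q0
q0 | 222_[1]21__   read 1 → write 2, move →, go to q3
q3 | 222_2[2]1__   read 2 → write _, move →, go to q0
q0 | 222_2_[1]__   read 1 → write 2, move →, go to q3
q3 | 222_2_2[_]_   read _ → write 2, move →, go to q4
q4 | 222_2_22[_]   read _ → write 1, move ←, go to q1
q1 | 222_2_2[2]1   read 2 → write 2, move ←, go to q1
q1 | 222_2_[2]21   read 2 → write 2, move ←, go to q1
q1 | 222_2[_]221   read _ → write _, move ←, go to q0
q0 | 222_[2]_221
No transition is defined for (q0, 2); M halts in state q0.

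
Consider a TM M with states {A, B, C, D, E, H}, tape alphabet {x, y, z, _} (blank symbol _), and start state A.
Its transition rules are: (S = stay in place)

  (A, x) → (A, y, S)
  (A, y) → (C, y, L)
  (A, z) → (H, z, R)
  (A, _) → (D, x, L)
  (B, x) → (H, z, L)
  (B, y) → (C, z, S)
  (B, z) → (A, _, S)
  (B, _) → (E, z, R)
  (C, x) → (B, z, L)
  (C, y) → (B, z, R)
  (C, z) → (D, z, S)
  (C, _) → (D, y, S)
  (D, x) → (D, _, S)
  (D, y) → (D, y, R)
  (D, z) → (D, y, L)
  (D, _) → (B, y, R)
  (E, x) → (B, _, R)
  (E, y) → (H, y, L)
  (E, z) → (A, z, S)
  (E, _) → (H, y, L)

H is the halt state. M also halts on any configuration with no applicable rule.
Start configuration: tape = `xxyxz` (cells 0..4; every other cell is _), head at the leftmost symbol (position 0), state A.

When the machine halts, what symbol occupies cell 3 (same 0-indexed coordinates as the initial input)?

state=A head=0 tape=_[x]xyxz__   (A,x)→(A,y,S)
state=A head=0 tape=_[y]xyxz__   (A,y)→(C,y,L)
state=C head=-1 tape=[_]yxyxz__   (C,_)→(D,y,S)
state=D head=-1 tape=[y]yxyxz__   (D,y)→(D,y,R)
state=D head=0 tape=y[y]xyxz__   (D,y)→(D,y,R)
state=D head=1 tape=yy[x]yxz__   (D,x)→(D,_,S)
state=D head=1 tape=yy[_]yxz__   (D,_)→(B,y,R)
state=B head=2 tape=yyy[y]xz__   (B,y)→(C,z,S)
state=C head=2 tape=yyy[z]xz__   (C,z)→(D,z,S)
state=D head=2 tape=yyy[z]xz__   (D,z)→(D,y,L)
state=D head=1 tape=yy[y]yxz__   (D,y)→(D,y,R)
state=D head=2 tape=yyy[y]xz__   (D,y)→(D,y,R)
state=D head=3 tape=yyyy[x]z__   (D,x)→(D,_,S)
state=D head=3 tape=yyyy[_]z__   (D,_)→(B,y,R)
state=B head=4 tape=yyyyy[z]__   (B,z)→(A,_,S)
state=A head=4 tape=yyyyy[_]__   (A,_)→(D,x,L)
state=D head=3 tape=yyyy[y]x__   (D,y)→(D,y,R)
state=D head=4 tape=yyyyy[x]__   (D,x)→(D,_,S)
state=D head=4 tape=yyyyy[_]__   (D,_)→(B,y,R)
state=B head=5 tape=yyyyyy[_]_   (B,_)→(E,z,R)
state=E head=6 tape=yyyyyyz[_]   (E,_)→(H,y,L)
state=H head=5 tape=yyyyyy[z]y
Cell 3 holds y when M halts.

y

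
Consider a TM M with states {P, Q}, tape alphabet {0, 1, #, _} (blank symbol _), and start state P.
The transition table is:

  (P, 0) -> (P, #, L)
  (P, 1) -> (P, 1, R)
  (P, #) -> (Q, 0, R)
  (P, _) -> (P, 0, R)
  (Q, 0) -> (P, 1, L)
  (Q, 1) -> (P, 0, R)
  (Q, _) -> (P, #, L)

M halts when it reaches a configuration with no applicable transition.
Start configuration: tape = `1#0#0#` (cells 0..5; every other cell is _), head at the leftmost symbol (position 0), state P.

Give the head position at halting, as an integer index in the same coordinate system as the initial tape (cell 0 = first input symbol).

2

P | [1]#0#0#   read 1 → write 1, move R, go to P
P | 1[#]0#0#   read # → write 0, move R, go to Q
Q | 10[0]#0#   read 0 → write 1, move L, go to P
P | 1[0]1#0#   read 0 → write #, move L, go to P
P | [1]#1#0#   read 1 → write 1, move R, go to P
P | 1[#]1#0#   read # → write 0, move R, go to Q
Q | 10[1]#0#   read 1 → write 0, move R, go to P
P | 100[#]0#   read # → write 0, move R, go to Q
Q | 1000[0]#   read 0 → write 1, move L, go to P
P | 100[0]1#   read 0 → write #, move L, go to P
P | 10[0]#1#   read 0 → write #, move L, go to P
P | 1[0]##1#   read 0 → write #, move L, go to P
P | [1]###1#   read 1 → write 1, move R, go to P
P | 1[#]##1#   read # → write 0, move R, go to Q
Q | 10[#]#1#
At halt the head is at cell 2.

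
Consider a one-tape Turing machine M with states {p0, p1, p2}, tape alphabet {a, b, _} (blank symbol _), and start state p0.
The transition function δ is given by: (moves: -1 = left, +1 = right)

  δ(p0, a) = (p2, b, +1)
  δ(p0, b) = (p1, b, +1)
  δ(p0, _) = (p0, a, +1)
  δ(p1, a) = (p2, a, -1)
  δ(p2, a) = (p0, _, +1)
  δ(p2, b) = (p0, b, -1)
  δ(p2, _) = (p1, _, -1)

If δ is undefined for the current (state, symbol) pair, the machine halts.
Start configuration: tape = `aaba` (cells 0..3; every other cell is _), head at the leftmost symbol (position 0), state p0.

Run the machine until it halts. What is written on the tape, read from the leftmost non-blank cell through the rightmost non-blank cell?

p0 | [a]aba   read a → write b, move +1, go to p2
p2 | b[a]ba   read a → write _, move +1, go to p0
p0 | b_[b]a   read b → write b, move +1, go to p1
p1 | b_b[a]   read a → write a, move -1, go to p2
p2 | b_[b]a   read b → write b, move -1, go to p0
p0 | b[_]ba   read _ → write a, move +1, go to p0
p0 | ba[b]a   read b → write b, move +1, go to p1
p1 | bab[a]   read a → write a, move -1, go to p2
p2 | ba[b]a   read b → write b, move -1, go to p0
p0 | b[a]ba   read a → write b, move +1, go to p2
p2 | bb[b]a   read b → write b, move -1, go to p0
p0 | b[b]ba   read b → write b, move +1, go to p1
p1 | bb[b]a
The non-blank tape span at halt is bbba.

bbba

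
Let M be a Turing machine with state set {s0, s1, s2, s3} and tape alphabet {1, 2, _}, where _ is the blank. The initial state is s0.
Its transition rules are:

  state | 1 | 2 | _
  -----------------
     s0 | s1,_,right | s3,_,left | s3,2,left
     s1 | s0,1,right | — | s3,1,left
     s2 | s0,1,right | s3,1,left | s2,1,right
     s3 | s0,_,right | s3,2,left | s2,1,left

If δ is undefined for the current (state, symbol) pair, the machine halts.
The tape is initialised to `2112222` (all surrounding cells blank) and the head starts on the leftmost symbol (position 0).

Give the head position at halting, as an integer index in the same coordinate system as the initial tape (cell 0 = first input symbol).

3

s0 | __[2]112222   read 2 → write _, move left, go to s3
s3 | _[_]_112222   read _ → write 1, move left, go to s2
s2 | [_]1_112222   read _ → write 1, move right, go to s2
s2 | 1[1]_112222   read 1 → write 1, move right, go to s0
s0 | 11[_]112222   read _ → write 2, move left, go to s3
s3 | 1[1]2112222   read 1 → write _, move right, go to s0
s0 | 1_[2]112222   read 2 → write _, move left, go to s3
s3 | 1[_]_112222   read _ → write 1, move left, go to s2
s2 | [1]1_112222   read 1 → write 1, move right, go to s0
s0 | 1[1]_112222   read 1 → write _, move right, go to s1
s1 | 1_[_]112222   read _ → write 1, move left, go to s3
s3 | 1[_]1112222   read _ → write 1, move left, go to s2
s2 | [1]11112222   read 1 → write 1, move right, go to s0
s0 | 1[1]1112222   read 1 → write _, move right, go to s1
s1 | 1_[1]112222   read 1 → write 1, move right, go to s0
s0 | 1_1[1]12222   read 1 → write _, move right, go to s1
s1 | 1_1_[1]2222   read 1 → write 1, move right, go to s0
s0 | 1_1_1[2]222   read 2 → write _, move left, go to s3
s3 | 1_1_[1]_222   read 1 → write _, move right, go to s0
s0 | 1_1__[_]222   read _ → write 2, move left, go to s3
s3 | 1_1_[_]2222   read _ → write 1, move left, go to s2
s2 | 1_1[_]12222   read _ → write 1, move right, go to s2
s2 | 1_11[1]2222   read 1 → write 1, move right, go to s0
s0 | 1_111[2]222   read 2 → write _, move left, go to s3
s3 | 1_11[1]_222   read 1 → write _, move right, go to s0
s0 | 1_11_[_]222   read _ → write 2, move left, go to s3
s3 | 1_11[_]2222   read _ → write 1, move left, go to s2
s2 | 1_1[1]12222   read 1 → write 1, move right, go to s0
s0 | 1_11[1]2222   read 1 → write _, move right, go to s1
s1 | 1_11_[2]222
At halt the head is at cell 3.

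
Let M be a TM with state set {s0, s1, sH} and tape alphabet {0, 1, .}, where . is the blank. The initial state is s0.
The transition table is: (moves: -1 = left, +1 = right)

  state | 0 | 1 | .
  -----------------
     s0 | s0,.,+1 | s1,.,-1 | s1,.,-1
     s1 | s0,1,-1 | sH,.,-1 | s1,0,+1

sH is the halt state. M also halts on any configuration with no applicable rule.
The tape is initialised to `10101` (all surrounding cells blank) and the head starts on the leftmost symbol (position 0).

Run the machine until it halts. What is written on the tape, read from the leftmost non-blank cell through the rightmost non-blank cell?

000.01

s0 | .[1]0101   read 1 → write ., move -1, go to s1
s1 | [.].0101   read . → write 0, move +1, go to s1
s1 | 0[.]0101   read . → write 0, move +1, go to s1
s1 | 00[0]101   read 0 → write 1, move -1, go to s0
s0 | 0[0]1101   read 0 → write ., move +1, go to s0
s0 | 0.[1]101   read 1 → write ., move -1, go to s1
s1 | 0[.].101   read . → write 0, move +1, go to s1
s1 | 00[.]101   read . → write 0, move +1, go to s1
s1 | 000[1]01   read 1 → write ., move -1, go to sH
sH | 00[0].01
The non-blank tape span at halt is 000.01.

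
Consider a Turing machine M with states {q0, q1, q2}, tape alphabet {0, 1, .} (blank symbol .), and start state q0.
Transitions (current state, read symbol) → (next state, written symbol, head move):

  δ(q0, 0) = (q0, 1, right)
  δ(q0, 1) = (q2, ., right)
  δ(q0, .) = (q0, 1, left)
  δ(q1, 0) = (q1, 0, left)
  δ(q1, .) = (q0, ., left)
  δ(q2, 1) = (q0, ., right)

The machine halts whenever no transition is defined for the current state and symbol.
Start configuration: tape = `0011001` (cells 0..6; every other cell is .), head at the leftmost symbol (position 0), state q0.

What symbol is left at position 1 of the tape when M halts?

state=q0 head=0 tape=[0]011001.   (q0,0)→(q0,1,right)
state=q0 head=1 tape=1[0]11001.   (q0,0)→(q0,1,right)
state=q0 head=2 tape=11[1]1001.   (q0,1)→(q2,.,right)
state=q2 head=3 tape=11.[1]001.   (q2,1)→(q0,.,right)
state=q0 head=4 tape=11..[0]01.   (q0,0)→(q0,1,right)
state=q0 head=5 tape=11..1[0]1.   (q0,0)→(q0,1,right)
state=q0 head=6 tape=11..11[1].   (q0,1)→(q2,.,right)
state=q2 head=7 tape=11..11.[.]
Cell 1 holds 1 when M halts.

1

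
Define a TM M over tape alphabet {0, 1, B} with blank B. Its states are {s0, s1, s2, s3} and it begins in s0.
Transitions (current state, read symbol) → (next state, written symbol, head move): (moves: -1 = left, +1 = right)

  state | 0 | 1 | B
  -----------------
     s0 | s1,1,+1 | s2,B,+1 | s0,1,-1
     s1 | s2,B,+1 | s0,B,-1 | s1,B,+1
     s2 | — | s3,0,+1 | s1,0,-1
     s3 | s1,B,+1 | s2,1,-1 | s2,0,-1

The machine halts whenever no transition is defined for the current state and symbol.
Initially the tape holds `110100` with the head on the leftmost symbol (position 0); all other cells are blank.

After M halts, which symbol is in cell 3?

state=s0 head=0 tape=[1]10100   (s0,1)→(s2,B,+1)
state=s2 head=1 tape=B[1]0100   (s2,1)→(s3,0,+1)
state=s3 head=2 tape=B0[0]100   (s3,0)→(s1,B,+1)
state=s1 head=3 tape=B0B[1]00   (s1,1)→(s0,B,-1)
state=s0 head=2 tape=B0[B]B00   (s0,B)→(s0,1,-1)
state=s0 head=1 tape=B[0]1B00   (s0,0)→(s1,1,+1)
state=s1 head=2 tape=B1[1]B00   (s1,1)→(s0,B,-1)
state=s0 head=1 tape=B[1]BB00   (s0,1)→(s2,B,+1)
state=s2 head=2 tape=BB[B]B00   (s2,B)→(s1,0,-1)
state=s1 head=1 tape=B[B]0B00   (s1,B)→(s1,B,+1)
state=s1 head=2 tape=BB[0]B00   (s1,0)→(s2,B,+1)
state=s2 head=3 tape=BBB[B]00   (s2,B)→(s1,0,-1)
state=s1 head=2 tape=BB[B]000   (s1,B)→(s1,B,+1)
state=s1 head=3 tape=BBB[0]00   (s1,0)→(s2,B,+1)
state=s2 head=4 tape=BBBB[0]0
Cell 3 holds B when M halts.

B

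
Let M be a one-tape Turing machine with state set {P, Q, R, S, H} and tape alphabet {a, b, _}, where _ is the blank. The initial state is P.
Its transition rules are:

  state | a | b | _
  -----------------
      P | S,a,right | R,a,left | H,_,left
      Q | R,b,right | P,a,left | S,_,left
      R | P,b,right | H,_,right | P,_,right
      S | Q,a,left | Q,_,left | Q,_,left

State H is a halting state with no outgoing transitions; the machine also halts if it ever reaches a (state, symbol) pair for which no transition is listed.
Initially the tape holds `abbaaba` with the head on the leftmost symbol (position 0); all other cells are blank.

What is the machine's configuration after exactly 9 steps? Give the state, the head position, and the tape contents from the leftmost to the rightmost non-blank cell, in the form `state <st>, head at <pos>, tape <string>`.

state R, head at 3, tape b_baaba

P | [a]bbaaba   read a → write a, move right, go to S
S | a[b]baaba   read b → write _, move left, go to Q
Q | [a]_baaba   read a → write b, move right, go to R
R | b[_]baaba   read _ → write _, move right, go to P
P | b_[b]aaba   read b → write a, move left, go to R
R | b[_]aaaba   read _ → write _, move right, go to P
P | b_[a]aaba   read a → write a, move right, go to S
S | b_a[a]aba   read a → write a, move left, go to Q
Q | b_[a]aaba   read a → write b, move right, go to R
R | b_b[a]aba
After 9 steps: state R, head at 3, tape b_baaba.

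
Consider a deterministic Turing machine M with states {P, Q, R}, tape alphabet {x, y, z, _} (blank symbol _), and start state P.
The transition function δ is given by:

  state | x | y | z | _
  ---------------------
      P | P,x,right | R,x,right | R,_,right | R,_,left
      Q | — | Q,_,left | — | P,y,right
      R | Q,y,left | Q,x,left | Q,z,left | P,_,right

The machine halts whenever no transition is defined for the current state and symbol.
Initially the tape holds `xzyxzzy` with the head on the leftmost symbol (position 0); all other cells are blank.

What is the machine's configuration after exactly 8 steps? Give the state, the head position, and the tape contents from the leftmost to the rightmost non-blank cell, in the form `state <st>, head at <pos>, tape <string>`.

P | [x]zyxzzy   read x → write x, move right, go to P
P | x[z]yxzzy   read z → write _, move right, go to R
R | x_[y]xzzy   read y → write x, move left, go to Q
Q | x[_]xxzzy   read _ → write y, move right, go to P
P | xy[x]xzzy   read x → write x, move right, go to P
P | xyx[x]zzy   read x → write x, move right, go to P
P | xyxx[z]zy   read z → write _, move right, go to R
R | xyxx_[z]y   read z → write z, move left, go to Q
Q | xyxx[_]zy
After 8 steps: state Q, head at 4, tape xyxx_zy.

state Q, head at 4, tape xyxx_zy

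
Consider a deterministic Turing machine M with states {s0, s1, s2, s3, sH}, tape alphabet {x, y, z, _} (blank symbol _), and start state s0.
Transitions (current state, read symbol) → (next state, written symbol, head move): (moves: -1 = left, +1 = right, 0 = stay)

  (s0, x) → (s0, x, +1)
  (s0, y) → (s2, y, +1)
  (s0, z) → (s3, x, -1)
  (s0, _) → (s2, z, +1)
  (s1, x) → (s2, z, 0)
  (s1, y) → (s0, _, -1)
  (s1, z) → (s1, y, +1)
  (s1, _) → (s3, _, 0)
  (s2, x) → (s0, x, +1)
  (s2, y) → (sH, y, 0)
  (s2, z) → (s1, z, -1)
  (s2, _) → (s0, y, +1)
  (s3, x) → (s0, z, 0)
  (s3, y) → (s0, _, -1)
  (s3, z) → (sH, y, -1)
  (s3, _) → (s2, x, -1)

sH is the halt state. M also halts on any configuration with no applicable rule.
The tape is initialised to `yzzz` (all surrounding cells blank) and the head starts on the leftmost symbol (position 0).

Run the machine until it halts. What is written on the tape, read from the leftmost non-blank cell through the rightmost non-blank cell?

s0 | ___[y]zzz   read y → write y, move +1, go to s2
s2 | ___y[z]zz   read z → write z, move -1, go to s1
s1 | ___[y]zzz   read y → write _, move -1, go to s0
s0 | __[_]_zzz   read _ → write z, move +1, go to s2
s2 | __z[_]zzz   read _ → write y, move +1, go to s0
s0 | __zy[z]zz   read z → write x, move -1, go to s3
s3 | __z[y]xzz   read y → write _, move -1, go to s0
s0 | __[z]_xzz   read z → write x, move -1, go to s3
s3 | _[_]x_xzz   read _ → write x, move -1, go to s2
s2 | [_]xx_xzz   read _ → write y, move +1, go to s0
s0 | y[x]x_xzz   read x → write x, move +1, go to s0
s0 | yx[x]_xzz   read x → write x, move +1, go to s0
s0 | yxx[_]xzz   read _ → write z, move +1, go to s2
s2 | yxxz[x]zz   read x → write x, move +1, go to s0
s0 | yxxzx[z]z   read z → write x, move -1, go to s3
s3 | yxxz[x]xz   read x → write z, move 0, go to s0
s0 | yxxz[z]xz   read z → write x, move -1, go to s3
s3 | yxx[z]xxz   read z → write y, move -1, go to sH
sH | yx[x]yxxz
The non-blank tape span at halt is yxxyxxz.

yxxyxxz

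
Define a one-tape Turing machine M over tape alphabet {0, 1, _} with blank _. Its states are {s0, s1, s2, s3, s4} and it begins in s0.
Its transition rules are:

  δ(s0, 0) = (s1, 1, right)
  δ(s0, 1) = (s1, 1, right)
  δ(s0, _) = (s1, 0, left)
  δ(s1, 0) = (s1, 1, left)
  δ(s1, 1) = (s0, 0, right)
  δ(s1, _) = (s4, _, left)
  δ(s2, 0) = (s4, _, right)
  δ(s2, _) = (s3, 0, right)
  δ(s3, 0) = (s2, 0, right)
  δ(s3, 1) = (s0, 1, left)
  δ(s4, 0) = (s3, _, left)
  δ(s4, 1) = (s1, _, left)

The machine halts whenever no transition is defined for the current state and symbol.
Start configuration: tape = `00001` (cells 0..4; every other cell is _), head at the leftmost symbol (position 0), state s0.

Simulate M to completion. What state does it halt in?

s4

state=s0 head=0 tape=__[0]0001__   (s0,0)→(s1,1,right)
state=s1 head=1 tape=__1[0]001__   (s1,0)→(s1,1,left)
state=s1 head=0 tape=__[1]1001__   (s1,1)→(s0,0,right)
state=s0 head=1 tape=__0[1]001__   (s0,1)→(s1,1,right)
state=s1 head=2 tape=__01[0]01__   (s1,0)→(s1,1,left)
state=s1 head=1 tape=__0[1]101__   (s1,1)→(s0,0,right)
state=s0 head=2 tape=__00[1]01__   (s0,1)→(s1,1,right)
state=s1 head=3 tape=__001[0]1__   (s1,0)→(s1,1,left)
state=s1 head=2 tape=__00[1]11__   (s1,1)→(s0,0,right)
state=s0 head=3 tape=__000[1]1__   (s0,1)→(s1,1,right)
state=s1 head=4 tape=__0001[1]__   (s1,1)→(s0,0,right)
state=s0 head=5 tape=__00010[_]_   (s0,_)→(s1,0,left)
state=s1 head=4 tape=__0001[0]0_   (s1,0)→(s1,1,left)
state=s1 head=3 tape=__000[1]10_   (s1,1)→(s0,0,right)
state=s0 head=4 tape=__0000[1]0_   (s0,1)→(s1,1,right)
state=s1 head=5 tape=__00001[0]_   (s1,0)→(s1,1,left)
state=s1 head=4 tape=__0000[1]1_   (s1,1)→(s0,0,right)
state=s0 head=5 tape=__00000[1]_   (s0,1)→(s1,1,right)
state=s1 head=6 tape=__000001[_]   (s1,_)→(s4,_,left)
state=s4 head=5 tape=__00000[1]_   (s4,1)→(s1,_,left)
state=s1 head=4 tape=__0000[0]__   (s1,0)→(s1,1,left)
state=s1 head=3 tape=__000[0]1__   (s1,0)→(s1,1,left)
state=s1 head=2 tape=__00[0]11__   (s1,0)→(s1,1,left)
state=s1 head=1 tape=__0[0]111__   (s1,0)→(s1,1,left)
state=s1 head=0 tape=__[0]1111__   (s1,0)→(s1,1,left)
state=s1 head=-1 tape=_[_]11111__   (s1,_)→(s4,_,left)
state=s4 head=-2 tape=[_]_11111__
No transition is defined for (s4, _); M halts in state s4.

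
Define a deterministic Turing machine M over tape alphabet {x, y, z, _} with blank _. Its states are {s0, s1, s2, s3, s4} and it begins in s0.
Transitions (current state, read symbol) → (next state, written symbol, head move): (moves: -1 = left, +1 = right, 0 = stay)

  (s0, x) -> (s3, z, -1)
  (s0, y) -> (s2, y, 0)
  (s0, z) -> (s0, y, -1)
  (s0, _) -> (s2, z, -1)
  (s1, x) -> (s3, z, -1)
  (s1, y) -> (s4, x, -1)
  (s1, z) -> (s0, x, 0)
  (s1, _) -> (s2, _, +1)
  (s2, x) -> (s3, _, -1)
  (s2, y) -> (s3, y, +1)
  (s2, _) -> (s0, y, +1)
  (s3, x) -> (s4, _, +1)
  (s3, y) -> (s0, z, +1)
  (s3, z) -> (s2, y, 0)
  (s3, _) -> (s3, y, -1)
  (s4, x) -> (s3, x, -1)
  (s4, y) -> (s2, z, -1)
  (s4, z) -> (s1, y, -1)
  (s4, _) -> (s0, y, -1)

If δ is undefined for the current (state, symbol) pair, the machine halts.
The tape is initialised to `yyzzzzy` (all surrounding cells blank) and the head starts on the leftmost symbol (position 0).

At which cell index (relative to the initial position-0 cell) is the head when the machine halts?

6

s0 | [y]yzzzzy_   read y → write y, move 0, go to s2
s2 | [y]yzzzzy_   read y → write y, move +1, go to s3
s3 | y[y]zzzzy_   read y → write z, move +1, go to s0
s0 | yz[z]zzzy_   read z → write y, move -1, go to s0
s0 | y[z]yzzzy_   read z → write y, move -1, go to s0
s0 | [y]yyzzzy_   read y → write y, move 0, go to s2
s2 | [y]yyzzzy_   read y → write y, move +1, go to s3
s3 | y[y]yzzzy_   read y → write z, move +1, go to s0
s0 | yz[y]zzzy_   read y → write y, move 0, go to s2
s2 | yz[y]zzzy_   read y → write y, move +1, go to s3
s3 | yzy[z]zzy_   read z → write y, move 0, go to s2
s2 | yzy[y]zzy_   read y → write y, move +1, go to s3
s3 | yzyy[z]zy_   read z → write y, move 0, go to s2
s2 | yzyy[y]zy_   read y → write y, move +1, go to s3
s3 | yzyyy[z]y_   read z → write y, move 0, go to s2
s2 | yzyyy[y]y_   read y → write y, move +1, go to s3
s3 | yzyyyy[y]_   read y → write z, move +1, go to s0
s0 | yzyyyyz[_]   read _ → write z, move -1, go to s2
s2 | yzyyyy[z]z
At halt the head is at cell 6.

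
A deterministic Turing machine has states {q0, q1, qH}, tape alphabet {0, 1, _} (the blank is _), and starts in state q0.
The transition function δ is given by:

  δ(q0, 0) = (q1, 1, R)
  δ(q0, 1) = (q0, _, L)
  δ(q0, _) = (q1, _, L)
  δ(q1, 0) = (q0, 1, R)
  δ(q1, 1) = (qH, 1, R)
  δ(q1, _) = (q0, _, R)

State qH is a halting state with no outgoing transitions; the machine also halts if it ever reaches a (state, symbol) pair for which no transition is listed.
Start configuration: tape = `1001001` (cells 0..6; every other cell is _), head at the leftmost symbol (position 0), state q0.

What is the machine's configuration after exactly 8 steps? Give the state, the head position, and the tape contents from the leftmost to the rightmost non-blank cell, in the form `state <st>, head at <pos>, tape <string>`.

state q1, head at -2, tape 001001

state=q0 head=0 tape=__[1]001001   (q0,1)→(q0,_,L)
state=q0 head=-1 tape=_[_]_001001   (q0,_)→(q1,_,L)
state=q1 head=-2 tape=[_]__001001   (q1,_)→(q0,_,R)
state=q0 head=-1 tape=_[_]_001001   (q0,_)→(q1,_,L)
state=q1 head=-2 tape=[_]__001001   (q1,_)→(q0,_,R)
state=q0 head=-1 tape=_[_]_001001   (q0,_)→(q1,_,L)
state=q1 head=-2 tape=[_]__001001   (q1,_)→(q0,_,R)
state=q0 head=-1 tape=_[_]_001001   (q0,_)→(q1,_,L)
state=q1 head=-2 tape=[_]__001001
After 8 steps: state q1, head at -2, tape 001001.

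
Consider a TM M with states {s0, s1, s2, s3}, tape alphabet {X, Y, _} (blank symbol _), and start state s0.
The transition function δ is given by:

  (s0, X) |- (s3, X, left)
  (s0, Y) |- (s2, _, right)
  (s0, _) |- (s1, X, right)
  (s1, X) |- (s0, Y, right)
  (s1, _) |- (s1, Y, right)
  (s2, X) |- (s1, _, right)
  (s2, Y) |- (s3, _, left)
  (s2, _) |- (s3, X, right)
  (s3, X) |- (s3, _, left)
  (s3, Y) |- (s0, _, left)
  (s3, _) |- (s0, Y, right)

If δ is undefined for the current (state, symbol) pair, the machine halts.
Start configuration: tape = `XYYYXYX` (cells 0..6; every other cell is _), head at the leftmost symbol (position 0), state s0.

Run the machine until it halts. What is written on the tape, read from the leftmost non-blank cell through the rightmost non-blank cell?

state=s0 head=0 tape=__[X]YYYXYX   (s0,X)→(s3,X,left)
state=s3 head=-1 tape=_[_]XYYYXYX   (s3,_)→(s0,Y,right)
state=s0 head=0 tape=_Y[X]YYYXYX   (s0,X)→(s3,X,left)
state=s3 head=-1 tape=_[Y]XYYYXYX   (s3,Y)→(s0,_,left)
state=s0 head=-2 tape=[_]_XYYYXYX   (s0,_)→(s1,X,right)
state=s1 head=-1 tape=X[_]XYYYXYX   (s1,_)→(s1,Y,right)
state=s1 head=0 tape=XY[X]YYYXYX   (s1,X)→(s0,Y,right)
state=s0 head=1 tape=XYY[Y]YYXYX   (s0,Y)→(s2,_,right)
state=s2 head=2 tape=XYY_[Y]YXYX   (s2,Y)→(s3,_,left)
state=s3 head=1 tape=XYY[_]_YXYX   (s3,_)→(s0,Y,right)
state=s0 head=2 tape=XYYY[_]YXYX   (s0,_)→(s1,X,right)
state=s1 head=3 tape=XYYYX[Y]XYX
The non-blank tape span at halt is XYYYXYXYX.

XYYYXYXYX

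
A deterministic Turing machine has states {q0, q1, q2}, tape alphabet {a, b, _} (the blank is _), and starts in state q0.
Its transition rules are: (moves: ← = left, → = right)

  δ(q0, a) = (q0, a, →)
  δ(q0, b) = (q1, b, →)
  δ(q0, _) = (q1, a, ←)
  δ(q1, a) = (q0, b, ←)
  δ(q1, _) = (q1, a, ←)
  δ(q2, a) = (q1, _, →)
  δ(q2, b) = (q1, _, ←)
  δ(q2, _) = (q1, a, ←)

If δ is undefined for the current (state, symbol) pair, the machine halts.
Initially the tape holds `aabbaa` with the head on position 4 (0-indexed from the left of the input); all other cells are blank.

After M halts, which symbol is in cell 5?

q0 | aabb[a]a_   read a → write a, move →, go to q0
q0 | aabba[a]_   read a → write a, move →, go to q0
q0 | aabbaa[_]   read _ → write a, move ←, go to q1
q1 | aabba[a]a   read a → write b, move ←, go to q0
q0 | aabb[a]ba   read a → write a, move →, go to q0
q0 | aabba[b]a   read b → write b, move →, go to q1
q1 | aabbab[a]   read a → write b, move ←, go to q0
q0 | aabba[b]b   read b → write b, move →, go to q1
q1 | aabbab[b]
Cell 5 holds b when M halts.

b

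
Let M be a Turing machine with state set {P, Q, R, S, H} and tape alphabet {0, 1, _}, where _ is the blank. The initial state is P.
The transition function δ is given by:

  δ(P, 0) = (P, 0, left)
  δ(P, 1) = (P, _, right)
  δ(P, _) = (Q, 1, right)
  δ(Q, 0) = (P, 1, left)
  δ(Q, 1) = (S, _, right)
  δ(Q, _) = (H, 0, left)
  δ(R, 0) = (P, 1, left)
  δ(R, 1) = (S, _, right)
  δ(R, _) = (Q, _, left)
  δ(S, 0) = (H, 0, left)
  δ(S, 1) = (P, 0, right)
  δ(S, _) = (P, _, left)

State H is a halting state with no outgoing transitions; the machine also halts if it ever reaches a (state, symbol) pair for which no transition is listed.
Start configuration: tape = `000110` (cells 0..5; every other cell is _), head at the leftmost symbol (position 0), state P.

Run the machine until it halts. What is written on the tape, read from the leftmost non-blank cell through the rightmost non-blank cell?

10

state=P head=0 tape=_[0]00110__   (P,0)→(P,0,left)
state=P head=-1 tape=[_]000110__   (P,_)→(Q,1,right)
state=Q head=0 tape=1[0]00110__   (Q,0)→(P,1,left)
state=P head=-1 tape=[1]100110__   (P,1)→(P,_,right)
state=P head=0 tape=_[1]00110__   (P,1)→(P,_,right)
state=P head=1 tape=__[0]0110__   (P,0)→(P,0,left)
state=P head=0 tape=_[_]00110__   (P,_)→(Q,1,right)
state=Q head=1 tape=_1[0]0110__   (Q,0)→(P,1,left)
state=P head=0 tape=_[1]10110__   (P,1)→(P,_,right)
state=P head=1 tape=__[1]0110__   (P,1)→(P,_,right)
state=P head=2 tape=___[0]110__   (P,0)→(P,0,left)
state=P head=1 tape=__[_]0110__   (P,_)→(Q,1,right)
state=Q head=2 tape=__1[0]110__   (Q,0)→(P,1,left)
state=P head=1 tape=__[1]1110__   (P,1)→(P,_,right)
state=P head=2 tape=___[1]110__   (P,1)→(P,_,right)
state=P head=3 tape=____[1]10__   (P,1)→(P,_,right)
state=P head=4 tape=_____[1]0__   (P,1)→(P,_,right)
state=P head=5 tape=______[0]__   (P,0)→(P,0,left)
state=P head=4 tape=_____[_]0__   (P,_)→(Q,1,right)
state=Q head=5 tape=_____1[0]__   (Q,0)→(P,1,left)
state=P head=4 tape=_____[1]1__   (P,1)→(P,_,right)
state=P head=5 tape=______[1]__   (P,1)→(P,_,right)
state=P head=6 tape=_______[_]_   (P,_)→(Q,1,right)
state=Q head=7 tape=_______1[_]   (Q,_)→(H,0,left)
state=H head=6 tape=_______[1]0
The non-blank tape span at halt is 10.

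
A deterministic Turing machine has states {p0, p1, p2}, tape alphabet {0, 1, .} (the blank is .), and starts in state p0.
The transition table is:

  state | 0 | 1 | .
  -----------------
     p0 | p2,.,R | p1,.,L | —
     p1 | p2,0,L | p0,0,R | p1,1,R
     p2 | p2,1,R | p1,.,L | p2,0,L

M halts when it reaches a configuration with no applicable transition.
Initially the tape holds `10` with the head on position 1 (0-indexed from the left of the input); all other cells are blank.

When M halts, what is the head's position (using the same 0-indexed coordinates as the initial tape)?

p0 | .1[0].   read 0 → write ., move R, go to p2
p2 | .1.[.]   read . → write 0, move L, go to p2
p2 | .1[.]0   read . → write 0, move L, go to p2
p2 | .[1]00   read 1 → write ., move L, go to p1
p1 | [.].00   read . → write 1, move R, go to p1
p1 | 1[.]00   read . → write 1, move R, go to p1
p1 | 11[0]0   read 0 → write 0, move L, go to p2
p2 | 1[1]00   read 1 → write ., move L, go to p1
p1 | [1].00   read 1 → write 0, move R, go to p0
p0 | 0[.]00
At halt the head is at cell 0.

0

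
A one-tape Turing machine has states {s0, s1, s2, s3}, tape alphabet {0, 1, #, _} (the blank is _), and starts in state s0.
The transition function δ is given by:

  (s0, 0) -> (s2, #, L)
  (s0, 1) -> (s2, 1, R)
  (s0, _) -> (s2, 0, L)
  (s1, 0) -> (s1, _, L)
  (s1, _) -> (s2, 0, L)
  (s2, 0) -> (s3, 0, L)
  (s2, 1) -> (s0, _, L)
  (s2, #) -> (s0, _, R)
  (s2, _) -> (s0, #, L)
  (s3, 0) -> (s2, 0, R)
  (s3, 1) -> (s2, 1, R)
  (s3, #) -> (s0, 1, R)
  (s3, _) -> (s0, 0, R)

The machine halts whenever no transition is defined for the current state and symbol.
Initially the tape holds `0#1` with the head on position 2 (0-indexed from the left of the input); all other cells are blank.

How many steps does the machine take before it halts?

12

state=s0 head=2 tape=0#[1]__   (s0,1)→(s2,1,R)
state=s2 head=3 tape=0#1[_]_   (s2,_)→(s0,#,L)
state=s0 head=2 tape=0#[1]#_   (s0,1)→(s2,1,R)
state=s2 head=3 tape=0#1[#]_   (s2,#)→(s0,_,R)
state=s0 head=4 tape=0#1_[_]   (s0,_)→(s2,0,L)
state=s2 head=3 tape=0#1[_]0   (s2,_)→(s0,#,L)
state=s0 head=2 tape=0#[1]#0   (s0,1)→(s2,1,R)
state=s2 head=3 tape=0#1[#]0   (s2,#)→(s0,_,R)
state=s0 head=4 tape=0#1_[0]   (s0,0)→(s2,#,L)
state=s2 head=3 tape=0#1[_]#   (s2,_)→(s0,#,L)
state=s0 head=2 tape=0#[1]##   (s0,1)→(s2,1,R)
state=s2 head=3 tape=0#1[#]#   (s2,#)→(s0,_,R)
state=s0 head=4 tape=0#1_[#]
M halts after 12 transitions.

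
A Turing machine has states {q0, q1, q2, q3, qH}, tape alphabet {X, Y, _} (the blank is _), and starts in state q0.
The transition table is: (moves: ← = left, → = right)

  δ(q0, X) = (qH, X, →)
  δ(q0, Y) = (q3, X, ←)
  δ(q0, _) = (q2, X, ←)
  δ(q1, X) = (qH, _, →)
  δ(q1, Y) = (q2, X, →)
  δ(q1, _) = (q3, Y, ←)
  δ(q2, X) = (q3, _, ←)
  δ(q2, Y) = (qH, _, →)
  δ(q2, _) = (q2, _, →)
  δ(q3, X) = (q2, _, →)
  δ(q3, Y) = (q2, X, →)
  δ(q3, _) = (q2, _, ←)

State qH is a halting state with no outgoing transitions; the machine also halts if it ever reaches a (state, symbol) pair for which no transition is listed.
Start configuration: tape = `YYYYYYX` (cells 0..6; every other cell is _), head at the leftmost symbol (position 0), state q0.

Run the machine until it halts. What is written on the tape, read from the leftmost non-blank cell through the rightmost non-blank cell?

YYYYX

q0 | __[Y]YYYYYX   read Y → write X, move ←, go to q3
q3 | _[_]XYYYYYX   read _ → write _, move ←, go to q2
q2 | [_]_XYYYYYX   read _ → write _, move →, go to q2
q2 | _[_]XYYYYYX   read _ → write _, move →, go to q2
q2 | __[X]YYYYYX   read X → write _, move ←, go to q3
q3 | _[_]_YYYYYX   read _ → write _, move ←, go to q2
q2 | [_]__YYYYYX   read _ → write _, move →, go to q2
q2 | _[_]_YYYYYX   read _ → write _, move →, go to q2
q2 | __[_]YYYYYX   read _ → write _, move →, go to q2
q2 | ___[Y]YYYYX   read Y → write _, move →, go to qH
qH | ____[Y]YYYX
The non-blank tape span at halt is YYYYX.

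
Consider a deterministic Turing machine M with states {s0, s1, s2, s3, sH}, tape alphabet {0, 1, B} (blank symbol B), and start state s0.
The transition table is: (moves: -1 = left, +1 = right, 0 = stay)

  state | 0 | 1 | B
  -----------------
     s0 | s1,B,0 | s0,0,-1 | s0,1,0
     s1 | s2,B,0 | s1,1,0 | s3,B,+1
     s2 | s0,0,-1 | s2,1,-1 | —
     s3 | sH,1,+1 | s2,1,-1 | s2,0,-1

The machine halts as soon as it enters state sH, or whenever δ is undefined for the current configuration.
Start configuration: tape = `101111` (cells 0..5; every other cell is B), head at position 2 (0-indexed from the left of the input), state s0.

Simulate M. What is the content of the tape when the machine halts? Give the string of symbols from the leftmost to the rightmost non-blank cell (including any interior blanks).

state=s0 head=2 tape=10[1]111   (s0,1)→(s0,0,-1)
state=s0 head=1 tape=1[0]0111   (s0,0)→(s1,B,0)
state=s1 head=1 tape=1[B]0111   (s1,B)→(s3,B,+1)
state=s3 head=2 tape=1B[0]111   (s3,0)→(sH,1,+1)
state=sH head=3 tape=1B1[1]11
The non-blank tape span at halt is 1B1111.

1B1111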